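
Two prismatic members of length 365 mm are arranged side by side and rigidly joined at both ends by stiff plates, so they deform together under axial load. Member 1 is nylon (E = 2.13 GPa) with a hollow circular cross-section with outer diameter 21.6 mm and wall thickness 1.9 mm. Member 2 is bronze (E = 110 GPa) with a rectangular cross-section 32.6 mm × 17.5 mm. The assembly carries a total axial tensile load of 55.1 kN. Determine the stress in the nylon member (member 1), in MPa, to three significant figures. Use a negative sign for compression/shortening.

1.86 MPa

A_1 = 117.6 mm².
A_2 = 570.5 mm².
Equal strain + equilibrium ⇒ each member carries load in proportion to AE: A₁E₁ = 250500 N, A₂E₂ = 62760000 N, ΣAE = 63010000 N.
σ₁ = P·E₁/ΣAE = 55100·2130/63010000 = 1.863 MPa.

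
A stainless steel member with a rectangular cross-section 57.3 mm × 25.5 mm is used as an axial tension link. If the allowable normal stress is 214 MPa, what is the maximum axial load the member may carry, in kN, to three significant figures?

313 kN

A = 1461 mm².
P_max = σ_allow · A = 214 · 1461 = 312700 N = 312.7 kN.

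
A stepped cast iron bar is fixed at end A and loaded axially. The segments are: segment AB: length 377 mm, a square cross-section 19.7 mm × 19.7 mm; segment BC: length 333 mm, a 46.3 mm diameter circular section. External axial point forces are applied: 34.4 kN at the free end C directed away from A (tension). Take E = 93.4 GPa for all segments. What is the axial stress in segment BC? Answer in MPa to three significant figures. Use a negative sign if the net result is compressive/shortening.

Internal axial forces (sectioning from the free end, tension +): N_BC = 34.4 kN, N_AB = 34.4 kN.
A_BC = 1684 mm².
σ_BC = N_BC/A_BC = 34400/1684 = 20.43 MPa.

20.4 MPa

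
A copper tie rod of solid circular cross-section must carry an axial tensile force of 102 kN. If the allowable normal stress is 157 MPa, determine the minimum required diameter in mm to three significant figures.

Required area A ≥ P/σ_allow = 102000/157 = 649.7 mm².
For a solid circular section, d ≥ √(4A/π) = 28.76 mm.

28.8 mm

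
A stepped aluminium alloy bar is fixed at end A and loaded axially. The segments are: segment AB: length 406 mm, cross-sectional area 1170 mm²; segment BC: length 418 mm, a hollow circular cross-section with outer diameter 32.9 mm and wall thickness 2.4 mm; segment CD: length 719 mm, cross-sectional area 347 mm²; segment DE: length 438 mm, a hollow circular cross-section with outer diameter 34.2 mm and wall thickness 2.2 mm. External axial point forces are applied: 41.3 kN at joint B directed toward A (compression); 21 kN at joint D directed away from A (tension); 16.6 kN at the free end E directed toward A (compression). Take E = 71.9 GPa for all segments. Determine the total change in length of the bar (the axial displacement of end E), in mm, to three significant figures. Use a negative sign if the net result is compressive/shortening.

Internal axial forces (sectioning from the free end, tension +): N_DE = -16.6 kN, N_CD = 4.4 kN, N_BC = 4.4 kN, N_AB = -36.9 kN.
A_BC = 230 mm².
A_DE = 221.2 mm².
δ_AB = -36900·406/(1170·71900) = -0.1781 mm
δ_BC = 4400·418/(230·71900) = 0.1112 mm
δ_CD = 4400·719/(347·71900) = 0.1268 mm
δ_DE = -16600·438/(221.2·71900) = -0.4572 mm
δ = Σδ_i = -0.3973 mm.

-0.397 mm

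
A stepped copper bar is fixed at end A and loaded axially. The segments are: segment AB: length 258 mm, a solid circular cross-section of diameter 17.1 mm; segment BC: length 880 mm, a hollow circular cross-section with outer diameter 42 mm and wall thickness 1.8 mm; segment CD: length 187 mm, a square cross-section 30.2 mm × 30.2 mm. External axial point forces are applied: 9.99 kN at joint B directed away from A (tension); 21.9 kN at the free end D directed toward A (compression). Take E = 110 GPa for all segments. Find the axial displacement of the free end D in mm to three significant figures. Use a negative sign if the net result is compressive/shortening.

Internal axial forces (sectioning from the free end, tension +): N_CD = -21.9 kN, N_BC = -21.9 kN, N_AB = -11.91 kN.
A_AB = 229.7 mm².
A_BC = 227.3 mm².
A_CD = 912 mm².
δ_AB = -11910·258/(229.7·110000) = -0.1216 mm
δ_BC = -21900·880/(227.3·110000) = -0.7707 mm
δ_CD = -21900·187/(912·110000) = -0.04082 mm
δ = Σδ_i = -0.9332 mm.

-0.933 mm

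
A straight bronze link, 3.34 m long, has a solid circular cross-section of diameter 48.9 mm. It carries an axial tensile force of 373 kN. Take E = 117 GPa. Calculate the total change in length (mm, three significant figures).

A = 1878 mm².
δ_mech = NL/(AE) = 373000·3340/(1878·117000) = 5.67 mm.

5.67 mm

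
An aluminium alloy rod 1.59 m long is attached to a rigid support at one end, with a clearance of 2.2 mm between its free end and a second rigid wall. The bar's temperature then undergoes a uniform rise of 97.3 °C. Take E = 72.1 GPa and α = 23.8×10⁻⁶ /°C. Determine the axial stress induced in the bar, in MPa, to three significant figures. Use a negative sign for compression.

Free thermal expansion αLΔT = 23.8e-6 · 1590 · 97.3 = 3.682 mm.
The walls engage after the gap closes; constrained expansion = 3.682 − 2.2 = 1.482 mm.
The walls impose strain ε = −(1.482)/1590 = -9.3209e-04; σ = Eε = 72100 · -9.3209e-04 = -67.2 MPa.

-67.2 MPa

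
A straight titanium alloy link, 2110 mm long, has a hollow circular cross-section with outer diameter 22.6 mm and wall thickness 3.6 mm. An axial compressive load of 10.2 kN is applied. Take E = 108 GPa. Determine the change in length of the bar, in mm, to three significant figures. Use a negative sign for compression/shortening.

-0.927 mm

A = 214.9 mm².
δ_mech = NL/(AE) = -10200·2110/(214.9·108000) = -0.9274 mm.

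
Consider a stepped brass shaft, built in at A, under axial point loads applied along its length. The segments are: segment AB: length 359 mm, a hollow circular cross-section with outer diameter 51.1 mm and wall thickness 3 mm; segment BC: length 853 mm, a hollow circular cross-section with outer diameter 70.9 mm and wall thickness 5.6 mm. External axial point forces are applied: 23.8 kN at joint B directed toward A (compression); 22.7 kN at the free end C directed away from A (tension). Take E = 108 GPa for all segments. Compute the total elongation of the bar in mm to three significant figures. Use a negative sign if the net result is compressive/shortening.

Internal axial forces (sectioning from the free end, tension +): N_BC = 22.7 kN, N_AB = -1.1 kN.
A_AB = 453.3 mm².
A_BC = 1149 mm².
δ_AB = -1100·359/(453.3·108000) = -0.008066 mm
δ_BC = 22700·853/(1149·108000) = 0.1561 mm
δ = Σδ_i = 0.148 mm.

0.148 mm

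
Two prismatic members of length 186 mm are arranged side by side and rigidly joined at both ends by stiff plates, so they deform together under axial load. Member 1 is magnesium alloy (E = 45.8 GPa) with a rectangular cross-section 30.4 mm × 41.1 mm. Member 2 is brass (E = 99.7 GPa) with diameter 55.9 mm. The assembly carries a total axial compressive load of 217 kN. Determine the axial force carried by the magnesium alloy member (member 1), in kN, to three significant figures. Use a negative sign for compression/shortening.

-41.1 kN

A_1 = 1249 mm².
A_2 = 2454 mm².
Equal strain + equilibrium ⇒ each member carries load in proportion to AE: A₁E₁ = 57220000 N, A₂E₂ = 244700000 N, ΣAE = 301900000 N.
F₁ = P·A₁E₁/ΣAE = -217000·57220000/301900000 = -41130 N.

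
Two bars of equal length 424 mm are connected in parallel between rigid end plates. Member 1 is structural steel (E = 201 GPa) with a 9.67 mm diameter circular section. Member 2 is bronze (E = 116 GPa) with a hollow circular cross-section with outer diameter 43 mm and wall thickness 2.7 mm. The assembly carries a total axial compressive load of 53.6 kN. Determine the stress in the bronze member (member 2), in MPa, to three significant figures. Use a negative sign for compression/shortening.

A_1 = 73.44 mm².
A_2 = 341.8 mm².
Equal strain + equilibrium ⇒ each member carries load in proportion to AE: A₁E₁ = 14760000 N, A₂E₂ = 39650000 N, ΣAE = 54410000 N.
σ₂ = P·E₂/ΣAE = -53600·116000/54410000 = -114.3 MPa.

-114 MPa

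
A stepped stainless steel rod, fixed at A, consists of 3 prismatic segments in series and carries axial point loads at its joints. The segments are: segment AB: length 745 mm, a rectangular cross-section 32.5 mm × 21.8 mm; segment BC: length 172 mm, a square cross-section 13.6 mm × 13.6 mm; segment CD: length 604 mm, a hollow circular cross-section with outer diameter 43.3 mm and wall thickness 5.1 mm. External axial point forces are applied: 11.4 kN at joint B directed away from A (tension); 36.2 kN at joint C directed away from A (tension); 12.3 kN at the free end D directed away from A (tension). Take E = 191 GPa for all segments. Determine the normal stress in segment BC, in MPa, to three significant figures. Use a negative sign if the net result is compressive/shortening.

262 MPa

Internal axial forces (sectioning from the free end, tension +): N_CD = 12.3 kN, N_BC = 48.5 kN, N_AB = 59.9 kN.
A_BC = 185 mm².
σ_BC = N_BC/A_BC = 48500/185 = 262.2 MPa.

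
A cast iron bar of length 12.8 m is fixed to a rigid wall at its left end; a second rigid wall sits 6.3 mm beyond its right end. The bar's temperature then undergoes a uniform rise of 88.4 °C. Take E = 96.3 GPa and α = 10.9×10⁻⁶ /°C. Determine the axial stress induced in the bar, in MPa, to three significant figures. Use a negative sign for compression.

Free thermal expansion αLΔT = 10.9e-6 · 12800 · 88.4 = 12.33 mm.
The walls engage after the gap closes; constrained expansion = 12.33 − 6.3 = 6.034 mm.
The walls impose strain ε = −(6.034)/12800 = -4.7137e-04; σ = Eε = 96300 · -4.7137e-04 = -45.39 MPa.

-45.4 MPa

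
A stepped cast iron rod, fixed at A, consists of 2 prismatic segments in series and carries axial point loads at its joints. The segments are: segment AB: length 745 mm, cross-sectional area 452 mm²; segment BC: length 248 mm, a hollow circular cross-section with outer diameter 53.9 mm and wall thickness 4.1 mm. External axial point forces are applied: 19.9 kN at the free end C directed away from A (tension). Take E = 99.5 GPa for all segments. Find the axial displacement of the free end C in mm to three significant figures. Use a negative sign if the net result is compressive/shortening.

0.407 mm

Internal axial forces (sectioning from the free end, tension +): N_BC = 19.9 kN, N_AB = 19.9 kN.
A_BC = 641.5 mm².
δ_AB = 19900·745/(452·99500) = 0.3296 mm
δ_BC = 19900·248/(641.5·99500) = 0.07732 mm
δ = Σδ_i = 0.407 mm.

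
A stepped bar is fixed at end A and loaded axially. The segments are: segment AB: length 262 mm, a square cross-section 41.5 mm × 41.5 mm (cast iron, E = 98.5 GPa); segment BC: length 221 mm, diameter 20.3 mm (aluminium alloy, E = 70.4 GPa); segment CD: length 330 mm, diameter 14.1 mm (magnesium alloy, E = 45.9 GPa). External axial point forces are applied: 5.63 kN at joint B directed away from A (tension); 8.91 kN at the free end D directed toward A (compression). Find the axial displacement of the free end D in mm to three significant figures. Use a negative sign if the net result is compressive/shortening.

-0.502 mm

Internal axial forces (sectioning from the free end, tension +): N_CD = -8.91 kN, N_BC = -8.91 kN, N_AB = -3.28 kN.
A_AB = 1722 mm².
A_BC = 323.7 mm².
A_CD = 156.1 mm².
δ_AB = -3280·262/(1722·98500) = -0.005066 mm
δ_BC = -8910·221/(323.7·70400) = -0.08642 mm
δ_CD = -8910·330/(156.1·45900) = -0.4103 mm
δ = Σδ_i = -0.5017 mm.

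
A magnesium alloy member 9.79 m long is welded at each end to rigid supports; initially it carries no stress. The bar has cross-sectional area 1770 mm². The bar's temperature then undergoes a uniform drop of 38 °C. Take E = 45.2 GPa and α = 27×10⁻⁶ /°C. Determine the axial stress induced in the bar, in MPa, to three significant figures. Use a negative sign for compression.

46.4 MPa

Free thermal expansion αLΔT = 27e-6 · 9790 · -38 = -10.04 mm.
The walls impose strain ε = −(-10.04)/9790 = 1.0260e-03; σ = Eε = 45200 · 1.0260e-03 = 46.38 MPa.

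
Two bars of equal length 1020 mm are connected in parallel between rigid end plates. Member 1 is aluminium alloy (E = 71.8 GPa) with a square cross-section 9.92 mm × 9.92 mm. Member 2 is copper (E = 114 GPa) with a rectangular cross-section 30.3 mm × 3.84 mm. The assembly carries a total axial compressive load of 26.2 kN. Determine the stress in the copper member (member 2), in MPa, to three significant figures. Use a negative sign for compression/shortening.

A_1 = 98.41 mm².
A_2 = 116.4 mm².
Equal strain + equilibrium ⇒ each member carries load in proportion to AE: A₁E₁ = 7066000 N, A₂E₂ = 13260000 N, ΣAE = 20330000 N.
σ₂ = P·E₂/ΣAE = -26200·114000/20330000 = -146.9 MPa.

-147 MPa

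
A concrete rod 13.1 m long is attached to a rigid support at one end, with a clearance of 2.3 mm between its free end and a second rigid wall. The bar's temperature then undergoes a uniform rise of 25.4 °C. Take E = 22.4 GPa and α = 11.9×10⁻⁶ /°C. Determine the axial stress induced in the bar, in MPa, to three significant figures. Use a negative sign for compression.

Free thermal expansion αLΔT = 11.9e-6 · 13100 · 25.4 = 3.96 mm.
The walls engage after the gap closes; constrained expansion = 3.96 − 2.3 = 1.66 mm.
The walls impose strain ε = −(1.66)/13100 = -1.2669e-04; σ = Eε = 22400 · -1.2669e-04 = -2.838 MPa.

-2.84 MPa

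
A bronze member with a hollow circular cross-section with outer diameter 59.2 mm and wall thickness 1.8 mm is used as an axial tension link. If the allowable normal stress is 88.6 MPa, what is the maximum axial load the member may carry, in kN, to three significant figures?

A = 324.6 mm².
P_max = σ_allow · A = 88.6 · 324.6 = 28760 N = 28.76 kN.

28.8 kN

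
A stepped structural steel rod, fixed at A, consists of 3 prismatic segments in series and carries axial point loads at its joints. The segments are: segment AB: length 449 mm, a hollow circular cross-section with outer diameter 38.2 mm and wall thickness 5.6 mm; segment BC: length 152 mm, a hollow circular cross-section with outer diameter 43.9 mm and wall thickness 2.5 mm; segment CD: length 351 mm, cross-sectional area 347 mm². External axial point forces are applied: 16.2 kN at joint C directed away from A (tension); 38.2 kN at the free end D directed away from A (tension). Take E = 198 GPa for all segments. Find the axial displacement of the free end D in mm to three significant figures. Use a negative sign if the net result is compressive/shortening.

0.539 mm

Internal axial forces (sectioning from the free end, tension +): N_CD = 38.2 kN, N_BC = 54.4 kN, N_AB = 54.4 kN.
A_AB = 573.5 mm².
A_BC = 325.2 mm².
δ_AB = 54400·449/(573.5·198000) = 0.2151 mm
δ_BC = 54400·152/(325.2·198000) = 0.1284 mm
δ_CD = 38200·351/(347·198000) = 0.1952 mm
δ = Σδ_i = 0.5387 mm.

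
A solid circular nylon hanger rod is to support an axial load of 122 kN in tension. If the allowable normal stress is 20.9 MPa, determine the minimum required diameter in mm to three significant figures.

86.2 mm

Required area A ≥ P/σ_allow = 122000/20.9 = 5837 mm².
For a solid circular section, d ≥ √(4A/π) = 86.21 mm.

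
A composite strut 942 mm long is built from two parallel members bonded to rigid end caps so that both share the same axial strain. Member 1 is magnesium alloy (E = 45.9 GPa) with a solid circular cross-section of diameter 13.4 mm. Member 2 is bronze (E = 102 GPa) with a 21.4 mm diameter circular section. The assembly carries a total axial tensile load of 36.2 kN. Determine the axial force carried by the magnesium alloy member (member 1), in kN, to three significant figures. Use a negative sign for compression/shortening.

A_1 = 141 mm².
A_2 = 359.7 mm².
Equal strain + equilibrium ⇒ each member carries load in proportion to AE: A₁E₁ = 6473000 N, A₂E₂ = 36690000 N, ΣAE = 43160000 N.
F₁ = P·A₁E₁/ΣAE = 36200·6473000/43160000 = 5429 N.

5.43 kN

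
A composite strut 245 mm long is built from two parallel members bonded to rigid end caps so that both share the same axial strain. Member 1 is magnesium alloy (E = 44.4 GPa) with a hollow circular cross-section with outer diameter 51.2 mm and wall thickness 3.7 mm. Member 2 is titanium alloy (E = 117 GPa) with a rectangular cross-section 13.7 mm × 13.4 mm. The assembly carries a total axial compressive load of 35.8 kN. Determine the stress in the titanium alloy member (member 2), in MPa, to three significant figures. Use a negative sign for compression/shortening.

A_1 = 552.1 mm².
A_2 = 183.6 mm².
Equal strain + equilibrium ⇒ each member carries load in proportion to AE: A₁E₁ = 24510000 N, A₂E₂ = 21480000 N, ΣAE = 45990000 N.
σ₂ = P·E₂/ΣAE = -35800·117000/45990000 = -91.07 MPa.

-91.1 MPa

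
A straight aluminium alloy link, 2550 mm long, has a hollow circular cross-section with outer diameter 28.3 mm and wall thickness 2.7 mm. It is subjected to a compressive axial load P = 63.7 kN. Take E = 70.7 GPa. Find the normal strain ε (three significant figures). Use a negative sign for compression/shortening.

A = 217.1 mm².
σ = N/A = -293.3 MPa; ε = σ/E = -293.3/70700 = -4.149e-03.

-0.00415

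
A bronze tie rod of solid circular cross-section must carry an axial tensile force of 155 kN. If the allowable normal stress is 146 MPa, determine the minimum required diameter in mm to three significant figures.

36.8 mm

Required area A ≥ P/σ_allow = 155000/146 = 1062 mm².
For a solid circular section, d ≥ √(4A/π) = 36.77 mm.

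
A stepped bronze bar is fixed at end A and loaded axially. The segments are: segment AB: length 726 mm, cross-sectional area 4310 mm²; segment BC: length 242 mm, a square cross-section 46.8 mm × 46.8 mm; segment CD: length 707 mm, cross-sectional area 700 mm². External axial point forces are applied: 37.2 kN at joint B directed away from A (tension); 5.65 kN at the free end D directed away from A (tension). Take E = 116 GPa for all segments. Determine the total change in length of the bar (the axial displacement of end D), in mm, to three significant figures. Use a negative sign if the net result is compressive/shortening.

Internal axial forces (sectioning from the free end, tension +): N_CD = 5.65 kN, N_BC = 5.65 kN, N_AB = 42.85 kN.
A_BC = 2190 mm².
δ_AB = 42850·726/(4310·116000) = 0.06222 mm
δ_BC = 5650·242/(2190·116000) = 0.005382 mm
δ_CD = 5650·707/(700·116000) = 0.04919 mm
δ = Σδ_i = 0.1168 mm.

0.117 mm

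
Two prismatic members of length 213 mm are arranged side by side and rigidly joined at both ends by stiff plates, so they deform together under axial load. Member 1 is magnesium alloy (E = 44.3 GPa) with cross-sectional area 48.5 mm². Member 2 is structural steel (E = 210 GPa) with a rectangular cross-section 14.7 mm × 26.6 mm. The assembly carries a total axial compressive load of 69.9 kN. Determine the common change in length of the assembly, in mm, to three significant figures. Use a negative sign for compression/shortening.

-0.177 mm

A_2 = 391 mm².
Equal strain + equilibrium ⇒ each member carries load in proportion to AE: A₁E₁ = 2149000 N, A₂E₂ = 82110000 N, ΣAE = 84260000 N.
δ = PL/ΣAE = -69900·213/84260000 = -0.1767 mm.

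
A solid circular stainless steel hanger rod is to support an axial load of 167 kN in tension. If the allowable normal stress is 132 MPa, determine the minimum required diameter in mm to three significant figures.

Required area A ≥ P/σ_allow = 167000/132 = 1265 mm².
For a solid circular section, d ≥ √(4A/π) = 40.14 mm.

40.1 mm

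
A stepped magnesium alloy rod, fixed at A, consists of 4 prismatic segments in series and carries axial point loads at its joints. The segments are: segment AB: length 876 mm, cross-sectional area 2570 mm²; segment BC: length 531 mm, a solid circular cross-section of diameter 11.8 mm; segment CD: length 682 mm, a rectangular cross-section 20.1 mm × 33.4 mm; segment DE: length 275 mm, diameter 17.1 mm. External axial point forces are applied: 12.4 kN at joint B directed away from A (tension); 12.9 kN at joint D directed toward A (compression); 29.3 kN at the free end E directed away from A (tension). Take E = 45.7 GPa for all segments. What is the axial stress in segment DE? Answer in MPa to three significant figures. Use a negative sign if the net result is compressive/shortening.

128 MPa

Internal axial forces (sectioning from the free end, tension +): N_DE = 29.3 kN, N_CD = 16.4 kN, N_BC = 16.4 kN, N_AB = 28.8 kN.
A_DE = 229.7 mm².
σ_DE = N_DE/A_DE = 29300/229.7 = 127.6 MPa.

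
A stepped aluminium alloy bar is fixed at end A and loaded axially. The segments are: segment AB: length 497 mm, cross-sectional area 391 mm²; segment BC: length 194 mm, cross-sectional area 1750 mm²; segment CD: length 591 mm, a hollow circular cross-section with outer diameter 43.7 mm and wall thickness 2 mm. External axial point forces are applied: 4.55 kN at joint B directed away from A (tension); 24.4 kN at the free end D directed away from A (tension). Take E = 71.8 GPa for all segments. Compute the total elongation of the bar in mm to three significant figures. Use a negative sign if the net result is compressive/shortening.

Internal axial forces (sectioning from the free end, tension +): N_CD = 24.4 kN, N_BC = 24.4 kN, N_AB = 28.95 kN.
A_CD = 262 mm².
δ_AB = 28950·497/(391·71800) = 0.5125 mm
δ_BC = 24400·194/(1750·71800) = 0.03767 mm
δ_CD = 24400·591/(262·71800) = 0.7665 mm
δ = Σδ_i = 1.317 mm.

1.32 mm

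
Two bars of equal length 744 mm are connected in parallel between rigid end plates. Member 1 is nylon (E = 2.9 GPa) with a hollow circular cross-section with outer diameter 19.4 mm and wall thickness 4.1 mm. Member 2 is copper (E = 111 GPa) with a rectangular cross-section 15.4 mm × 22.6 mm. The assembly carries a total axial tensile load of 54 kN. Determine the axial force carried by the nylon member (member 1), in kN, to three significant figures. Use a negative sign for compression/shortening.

A_1 = 197.1 mm².
A_2 = 348 mm².
Equal strain + equilibrium ⇒ each member carries load in proportion to AE: A₁E₁ = 571500 N, A₂E₂ = 38630000 N, ΣAE = 39200000 N.
F₁ = P·A₁E₁/ΣAE = 54000·571500/39200000 = 787.2 N.

0.787 kN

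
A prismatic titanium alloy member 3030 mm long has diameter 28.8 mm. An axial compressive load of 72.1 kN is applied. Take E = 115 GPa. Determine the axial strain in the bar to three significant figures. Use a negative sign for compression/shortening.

A = 651.4 mm².
σ = N/A = -110.7 MPa; ε = σ/E = -110.7/115000 = -9.624e-04.

-9.62e-04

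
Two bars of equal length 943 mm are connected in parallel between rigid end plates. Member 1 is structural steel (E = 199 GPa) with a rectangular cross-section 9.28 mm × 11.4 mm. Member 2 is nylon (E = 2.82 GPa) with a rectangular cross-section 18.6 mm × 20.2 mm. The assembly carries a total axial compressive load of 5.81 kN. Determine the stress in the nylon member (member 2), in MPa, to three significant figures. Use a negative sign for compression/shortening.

A_1 = 105.8 mm².
A_2 = 375.7 mm².
Equal strain + equilibrium ⇒ each member carries load in proportion to AE: A₁E₁ = 21050000 N, A₂E₂ = 1060000 N, ΣAE = 22110000 N.
σ₂ = P·E₂/ΣAE = -5810·2820/22110000 = -0.741 MPa.

-0.741 MPa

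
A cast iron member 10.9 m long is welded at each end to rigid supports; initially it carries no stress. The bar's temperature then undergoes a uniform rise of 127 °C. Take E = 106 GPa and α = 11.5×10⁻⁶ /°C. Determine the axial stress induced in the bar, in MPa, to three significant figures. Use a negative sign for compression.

Free thermal expansion αLΔT = 11.5e-6 · 10900 · 127 = 15.92 mm.
The walls impose strain ε = −(15.92)/10900 = -1.4605e-03; σ = Eε = 106000 · -1.4605e-03 = -154.8 MPa.

-155 MPa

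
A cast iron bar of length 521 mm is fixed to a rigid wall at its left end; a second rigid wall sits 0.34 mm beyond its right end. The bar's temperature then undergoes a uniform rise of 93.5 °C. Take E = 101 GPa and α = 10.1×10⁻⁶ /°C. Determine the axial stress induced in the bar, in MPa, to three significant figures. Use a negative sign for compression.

Free thermal expansion αLΔT = 10.1e-6 · 521 · 93.5 = 0.492 mm.
The walls engage after the gap closes; constrained expansion = 0.492 − 0.34 = 0.152 mm.
The walls impose strain ε = −(0.152)/521 = -2.9176e-04; σ = Eε = 101000 · -2.9176e-04 = -29.47 MPa.

-29.5 MPa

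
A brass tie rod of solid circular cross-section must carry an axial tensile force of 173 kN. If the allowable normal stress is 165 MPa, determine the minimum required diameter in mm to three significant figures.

Required area A ≥ P/σ_allow = 173000/165 = 1048 mm².
For a solid circular section, d ≥ √(4A/π) = 36.54 mm.

36.5 mm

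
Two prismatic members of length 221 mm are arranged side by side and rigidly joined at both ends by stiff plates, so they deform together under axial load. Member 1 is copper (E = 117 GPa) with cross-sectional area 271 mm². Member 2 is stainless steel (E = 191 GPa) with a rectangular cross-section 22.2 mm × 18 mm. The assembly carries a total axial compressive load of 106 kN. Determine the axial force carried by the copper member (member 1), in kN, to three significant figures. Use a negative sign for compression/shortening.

A_2 = 399.6 mm².
Equal strain + equilibrium ⇒ each member carries load in proportion to AE: A₁E₁ = 31710000 N, A₂E₂ = 76320000 N, ΣAE = 108000000 N.
F₁ = P·A₁E₁/ΣAE = -106000·31710000/108000000 = -31110 N.

-31.1 kN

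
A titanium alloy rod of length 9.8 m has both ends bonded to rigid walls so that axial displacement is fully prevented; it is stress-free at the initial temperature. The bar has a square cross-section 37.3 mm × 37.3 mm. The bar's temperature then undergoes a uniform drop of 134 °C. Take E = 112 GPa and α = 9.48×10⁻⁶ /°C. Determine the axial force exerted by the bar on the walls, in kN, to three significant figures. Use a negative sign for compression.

Free thermal expansion αLΔT = 9.48e-6 · 9800 · -134 = -12.45 mm.
The walls impose strain ε = −(-12.45)/9800 = 1.2703e-03; σ = Eε = 112000 · 1.2703e-03 = 142.3 MPa.
Wall reaction R = σ·A = 142.3·1391 = 197900 N = 197.9 kN.

198 kN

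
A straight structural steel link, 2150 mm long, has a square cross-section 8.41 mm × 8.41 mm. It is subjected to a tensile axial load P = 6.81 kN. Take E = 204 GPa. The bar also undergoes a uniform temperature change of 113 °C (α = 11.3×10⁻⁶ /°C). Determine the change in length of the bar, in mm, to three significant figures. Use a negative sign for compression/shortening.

3.76 mm

A = 70.73 mm².
δ_mech = NL/(AE) = 6810·2150/(70.73·204000) = 1.015 mm.
δ_thermal = αLΔT = 11.3e-6·2150·113 = 2.745 mm.
δ = δ_mech + δ_thermal = 3.76 mm.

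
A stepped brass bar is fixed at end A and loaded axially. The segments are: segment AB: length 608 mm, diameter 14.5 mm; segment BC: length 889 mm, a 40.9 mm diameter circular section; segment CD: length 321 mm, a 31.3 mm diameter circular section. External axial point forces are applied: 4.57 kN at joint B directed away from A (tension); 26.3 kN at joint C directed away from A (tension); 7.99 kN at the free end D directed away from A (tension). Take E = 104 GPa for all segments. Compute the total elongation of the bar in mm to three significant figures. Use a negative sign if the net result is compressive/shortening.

Internal axial forces (sectioning from the free end, tension +): N_CD = 7.99 kN, N_BC = 34.29 kN, N_AB = 38.86 kN.
A_AB = 165.1 mm².
A_BC = 1314 mm².
A_CD = 769.4 mm².
δ_AB = 38860·608/(165.1·104000) = 1.376 mm
δ_BC = 34290·889/(1314·104000) = 0.2231 mm
δ_CD = 7990·321/(769.4·104000) = 0.03205 mm
δ = Σδ_i = 1.631 mm.

1.63 mm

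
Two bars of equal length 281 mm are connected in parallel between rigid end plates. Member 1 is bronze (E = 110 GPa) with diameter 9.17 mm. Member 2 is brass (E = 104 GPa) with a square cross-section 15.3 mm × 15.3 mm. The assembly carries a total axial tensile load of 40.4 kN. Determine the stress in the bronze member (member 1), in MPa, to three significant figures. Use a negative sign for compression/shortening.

A_1 = 66.04 mm².
A_2 = 234.1 mm².
Equal strain + equilibrium ⇒ each member carries load in proportion to AE: A₁E₁ = 7265000 N, A₂E₂ = 24350000 N, ΣAE = 31610000 N.
σ₁ = P·E₁/ΣAE = 40400·110000/31610000 = 140.6 MPa.

141 MPa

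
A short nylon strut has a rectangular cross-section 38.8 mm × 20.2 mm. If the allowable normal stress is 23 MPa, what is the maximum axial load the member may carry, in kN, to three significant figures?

18.0 kN

A = 783.8 mm².
P_max = σ_allow · A = 23 · 783.8 = 18030 N = 18.03 kN.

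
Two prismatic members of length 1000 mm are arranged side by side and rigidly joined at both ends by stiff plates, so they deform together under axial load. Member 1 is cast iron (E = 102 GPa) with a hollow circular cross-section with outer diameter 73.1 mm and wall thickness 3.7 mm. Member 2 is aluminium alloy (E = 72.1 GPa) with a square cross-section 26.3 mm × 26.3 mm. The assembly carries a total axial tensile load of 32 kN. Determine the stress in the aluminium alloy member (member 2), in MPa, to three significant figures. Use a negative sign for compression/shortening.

17.5 MPa

A_1 = 806.7 mm².
A_2 = 691.7 mm².
Equal strain + equilibrium ⇒ each member carries load in proportion to AE: A₁E₁ = 82280000 N, A₂E₂ = 49870000 N, ΣAE = 132200000 N.
σ₂ = P·E₂/ΣAE = 32000·72100/132200000 = 17.46 MPa.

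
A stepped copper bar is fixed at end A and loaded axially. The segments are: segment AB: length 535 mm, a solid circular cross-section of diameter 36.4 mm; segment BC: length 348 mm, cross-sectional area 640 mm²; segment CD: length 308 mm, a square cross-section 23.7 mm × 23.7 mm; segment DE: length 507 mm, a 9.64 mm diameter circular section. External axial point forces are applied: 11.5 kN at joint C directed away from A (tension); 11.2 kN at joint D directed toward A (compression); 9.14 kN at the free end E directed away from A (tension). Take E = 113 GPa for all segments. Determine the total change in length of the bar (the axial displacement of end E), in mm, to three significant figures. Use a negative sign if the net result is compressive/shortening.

Internal axial forces (sectioning from the free end, tension +): N_DE = 9.14 kN, N_CD = -2.06 kN, N_BC = 9.44 kN, N_AB = 9.44 kN.
A_AB = 1041 mm².
A_CD = 561.7 mm².
A_DE = 72.99 mm².
δ_AB = 9440·535/(1041·113000) = 0.04295 mm
δ_BC = 9440·348/(640·113000) = 0.04542 mm
δ_CD = -2060·308/(561.7·113000) = -0.009996 mm
δ_DE = 9140·507/(72.99·113000) = 0.5619 mm
δ = Σδ_i = 0.6402 mm.

0.640 mm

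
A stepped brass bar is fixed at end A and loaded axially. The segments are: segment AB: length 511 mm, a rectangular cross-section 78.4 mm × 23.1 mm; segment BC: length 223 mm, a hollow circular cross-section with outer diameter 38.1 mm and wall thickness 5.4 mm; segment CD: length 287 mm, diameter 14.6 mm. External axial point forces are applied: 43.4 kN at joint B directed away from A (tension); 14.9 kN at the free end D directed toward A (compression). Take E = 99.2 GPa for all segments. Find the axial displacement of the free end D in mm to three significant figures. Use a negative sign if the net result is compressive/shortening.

-0.237 mm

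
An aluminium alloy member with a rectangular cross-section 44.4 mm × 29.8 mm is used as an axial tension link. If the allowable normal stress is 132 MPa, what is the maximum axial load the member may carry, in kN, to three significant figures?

A = 1323 mm².
P_max = σ_allow · A = 132 · 1323 = 174700 N = 174.7 kN.

175 kN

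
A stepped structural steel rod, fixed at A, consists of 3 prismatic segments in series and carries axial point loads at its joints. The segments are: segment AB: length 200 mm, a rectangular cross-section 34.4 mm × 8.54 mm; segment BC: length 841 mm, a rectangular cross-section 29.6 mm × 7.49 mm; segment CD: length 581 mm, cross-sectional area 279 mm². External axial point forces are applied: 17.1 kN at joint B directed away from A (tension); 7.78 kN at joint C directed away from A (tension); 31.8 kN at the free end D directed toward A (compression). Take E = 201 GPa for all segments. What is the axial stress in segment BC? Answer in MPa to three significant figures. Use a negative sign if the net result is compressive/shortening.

-108 MPa

Internal axial forces (sectioning from the free end, tension +): N_CD = -31.8 kN, N_BC = -24.02 kN, N_AB = -6.92 kN.
A_BC = 221.7 mm².
σ_BC = N_BC/A_BC = -24020/221.7 = -108.3 MPa.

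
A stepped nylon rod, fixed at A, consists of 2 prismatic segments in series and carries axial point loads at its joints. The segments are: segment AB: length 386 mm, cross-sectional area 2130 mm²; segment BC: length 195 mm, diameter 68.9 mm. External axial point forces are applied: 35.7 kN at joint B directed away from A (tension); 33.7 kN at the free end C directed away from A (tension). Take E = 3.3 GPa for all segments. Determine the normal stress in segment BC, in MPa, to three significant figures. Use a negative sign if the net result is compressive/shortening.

9.04 MPa

Internal axial forces (sectioning from the free end, tension +): N_BC = 33.7 kN, N_AB = 69.4 kN.
A_BC = 3728 mm².
σ_BC = N_BC/A_BC = 33700/3728 = 9.039 MPa.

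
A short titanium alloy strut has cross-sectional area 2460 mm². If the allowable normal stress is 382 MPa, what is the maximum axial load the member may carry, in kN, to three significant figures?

P_max = σ_allow · A = 382 · 2460 = 939700 N = 939.7 kN.

940 kN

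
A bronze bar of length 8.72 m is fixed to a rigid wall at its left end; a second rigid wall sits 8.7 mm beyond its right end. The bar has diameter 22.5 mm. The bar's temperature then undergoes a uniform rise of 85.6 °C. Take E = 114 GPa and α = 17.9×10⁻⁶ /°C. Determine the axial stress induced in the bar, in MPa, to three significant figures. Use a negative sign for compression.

Free thermal expansion αLΔT = 17.9e-6 · 8720 · 85.6 = 13.36 mm.
The walls engage after the gap closes; constrained expansion = 13.36 − 8.7 = 4.661 mm.
The walls impose strain ε = −(4.661)/8720 = -5.3453e-04; σ = Eε = 114000 · -5.3453e-04 = -60.94 MPa.

-60.9 MPa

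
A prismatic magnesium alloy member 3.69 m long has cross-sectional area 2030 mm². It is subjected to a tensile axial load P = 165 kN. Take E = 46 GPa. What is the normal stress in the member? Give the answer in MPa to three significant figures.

σ = N/A = 165000/2030 = 81.28 MPa.

81.3 MPa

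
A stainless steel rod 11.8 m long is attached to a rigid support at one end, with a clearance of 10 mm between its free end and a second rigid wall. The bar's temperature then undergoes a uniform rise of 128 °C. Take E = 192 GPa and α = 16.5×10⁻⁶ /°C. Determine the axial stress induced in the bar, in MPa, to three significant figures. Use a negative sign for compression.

-243 MPa

Free thermal expansion αLΔT = 16.5e-6 · 11800 · 128 = 24.92 mm.
The walls engage after the gap closes; constrained expansion = 24.92 − 10 = 14.92 mm.
The walls impose strain ε = −(14.92)/11800 = -1.2645e-03; σ = Eε = 192000 · -1.2645e-03 = -242.8 MPa.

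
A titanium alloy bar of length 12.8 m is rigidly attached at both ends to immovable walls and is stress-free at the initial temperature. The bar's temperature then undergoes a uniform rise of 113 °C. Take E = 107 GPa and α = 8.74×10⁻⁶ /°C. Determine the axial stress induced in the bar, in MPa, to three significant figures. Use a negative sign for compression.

Free thermal expansion αLΔT = 8.74e-6 · 12800 · 113 = 12.64 mm.
The walls impose strain ε = −(12.64)/12800 = -9.8762e-04; σ = Eε = 107000 · -9.8762e-04 = -105.7 MPa.

-106 MPa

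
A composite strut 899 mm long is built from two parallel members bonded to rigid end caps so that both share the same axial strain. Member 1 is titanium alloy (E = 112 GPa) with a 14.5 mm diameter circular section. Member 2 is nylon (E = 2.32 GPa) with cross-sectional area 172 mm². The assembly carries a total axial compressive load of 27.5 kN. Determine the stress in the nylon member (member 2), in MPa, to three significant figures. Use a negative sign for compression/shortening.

-3.38 MPa

A_1 = 165.1 mm².
Equal strain + equilibrium ⇒ each member carries load in proportion to AE: A₁E₁ = 18490000 N, A₂E₂ = 399000 N, ΣAE = 18890000 N.
σ₂ = P·E₂/ΣAE = -27500·2320/18890000 = -3.377 MPa.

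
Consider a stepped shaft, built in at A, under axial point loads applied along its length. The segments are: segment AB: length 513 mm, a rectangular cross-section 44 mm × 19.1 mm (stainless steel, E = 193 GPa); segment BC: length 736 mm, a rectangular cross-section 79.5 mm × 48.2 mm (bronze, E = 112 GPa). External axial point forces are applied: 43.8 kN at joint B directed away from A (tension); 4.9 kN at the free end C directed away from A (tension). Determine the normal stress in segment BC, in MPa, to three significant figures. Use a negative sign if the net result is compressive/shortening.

Internal axial forces (sectioning from the free end, tension +): N_BC = 4.9 kN, N_AB = 48.7 kN.
A_BC = 3832 mm².
σ_BC = N_BC/A_BC = 4900/3832 = 1.279 MPa.

1.28 MPa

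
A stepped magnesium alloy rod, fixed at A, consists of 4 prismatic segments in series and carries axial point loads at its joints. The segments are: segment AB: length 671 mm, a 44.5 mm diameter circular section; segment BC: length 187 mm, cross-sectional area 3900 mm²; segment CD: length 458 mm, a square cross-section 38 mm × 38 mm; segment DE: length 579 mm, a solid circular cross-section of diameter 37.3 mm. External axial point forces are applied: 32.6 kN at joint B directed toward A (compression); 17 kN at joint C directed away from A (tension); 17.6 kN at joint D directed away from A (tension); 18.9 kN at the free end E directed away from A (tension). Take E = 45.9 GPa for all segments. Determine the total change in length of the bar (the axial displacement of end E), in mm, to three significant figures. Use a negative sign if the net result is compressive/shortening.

Internal axial forces (sectioning from the free end, tension +): N_DE = 18.9 kN, N_CD = 36.5 kN, N_BC = 53.5 kN, N_AB = 20.9 kN.
A_AB = 1555 mm².
A_CD = 1444 mm².
A_DE = 1093 mm².
δ_AB = 20900·671/(1555·45900) = 0.1964 mm
δ_BC = 53500·187/(3900·45900) = 0.05589 mm
δ_CD = 36500·458/(1444·45900) = 0.2522 mm
δ_DE = 18900·579/(1093·45900) = 0.2182 mm
δ = Σδ_i = 0.7227 mm.

0.723 mm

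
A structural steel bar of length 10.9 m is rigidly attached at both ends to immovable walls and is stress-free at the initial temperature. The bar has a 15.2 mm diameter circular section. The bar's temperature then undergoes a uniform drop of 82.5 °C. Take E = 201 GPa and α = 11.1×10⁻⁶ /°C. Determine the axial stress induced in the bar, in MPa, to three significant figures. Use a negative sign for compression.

184 MPa

Free thermal expansion αLΔT = 11.1e-6 · 10900 · -82.5 = -9.982 mm.
The walls impose strain ε = −(-9.982)/10900 = 9.1575e-04; σ = Eε = 201000 · 9.1575e-04 = 184.1 MPa.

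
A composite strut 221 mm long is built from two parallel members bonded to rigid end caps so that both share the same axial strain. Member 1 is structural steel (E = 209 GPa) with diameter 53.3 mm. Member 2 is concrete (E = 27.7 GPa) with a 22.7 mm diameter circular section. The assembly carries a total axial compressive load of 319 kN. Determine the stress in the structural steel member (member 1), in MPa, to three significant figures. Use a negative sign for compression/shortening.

-140 MPa

A_1 = 2231 mm².
A_2 = 404.7 mm².
Equal strain + equilibrium ⇒ each member carries load in proportion to AE: A₁E₁ = 466300000 N, A₂E₂ = 11210000 N, ΣAE = 477500000 N.
σ₁ = P·E₁/ΣAE = -319000·209000/477500000 = -139.6 MPa.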